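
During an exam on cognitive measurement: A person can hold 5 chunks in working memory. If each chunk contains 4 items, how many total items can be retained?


Total items = chunks * items_per_chunk
= 5 * 4
= 20


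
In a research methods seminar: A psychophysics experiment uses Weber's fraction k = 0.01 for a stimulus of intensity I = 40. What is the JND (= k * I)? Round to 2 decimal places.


JND = k * I
JND = 0.01 * 40
= 0.40


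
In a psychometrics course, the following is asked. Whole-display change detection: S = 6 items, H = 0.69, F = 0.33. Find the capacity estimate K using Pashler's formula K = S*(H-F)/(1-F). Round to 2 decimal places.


K = S * (H - F) / (1 - F)
H - F = 0.36
1 - F = 0.67
K = 6 * 0.36 / 0.67
= 3.22


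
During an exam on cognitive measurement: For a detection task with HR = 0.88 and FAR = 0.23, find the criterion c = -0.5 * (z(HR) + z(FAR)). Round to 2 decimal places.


c = -0.5 * (z(HR) + z(FAR))
z(0.88) = 1.175
z(0.23) = -0.7388
c = -0.5 * (1.175 + -0.7388)
= -0.5 * 0.4362
= -0.22


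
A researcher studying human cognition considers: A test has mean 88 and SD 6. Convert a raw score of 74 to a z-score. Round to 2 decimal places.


z = (X - mu) / sigma
= (74 - 88) / 6
= -14 / 6
= -2.33


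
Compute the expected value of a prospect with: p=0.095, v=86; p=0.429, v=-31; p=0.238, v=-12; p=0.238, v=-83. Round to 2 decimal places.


EU = sum(p_i * v_i)
0.095 * 86 = 8.17
0.429 * -31 = -13.299
0.238 * -12 = -2.856
0.238 * -83 = -19.754
EU = 8.17 + -13.299 + -2.856 + -19.754
= -27.74


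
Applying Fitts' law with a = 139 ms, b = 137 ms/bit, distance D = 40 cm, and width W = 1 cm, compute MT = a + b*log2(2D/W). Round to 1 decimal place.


MT = 139 + 137 * log2(2*40/1)
2D/W = 80.0
log2(80.0) = 6.3219
MT = 139 + 137 * 6.3219
= 1005.1 ms


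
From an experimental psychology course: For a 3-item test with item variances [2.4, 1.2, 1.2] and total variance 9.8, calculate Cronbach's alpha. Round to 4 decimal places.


alpha = (k/(k-1)) * (1 - sum(s_i^2)/s_total^2)
sum(item variances) = 4.8
k/(k-1) = 3/2 = 1.5
1 - 4.8/9.8 = 1 - 0.489796 = 0.510204
alpha = 1.5 * 0.510204
= 0.7653


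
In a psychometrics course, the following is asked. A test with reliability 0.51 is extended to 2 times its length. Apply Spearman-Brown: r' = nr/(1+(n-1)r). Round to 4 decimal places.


r_new = n*r / (1 + (n-1)*r)
Numerator = 2 * 0.51 = 1.02
Denominator = 1 + 1 * 0.51 = 1.51
r_new = 1.02 / 1.51
= 0.6755


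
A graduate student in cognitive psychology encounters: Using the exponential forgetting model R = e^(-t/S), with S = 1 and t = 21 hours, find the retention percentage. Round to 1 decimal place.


R = e^(-t/S)
-t/S = -21/1 = -21.0
R = e^(-21.0) = 0.0
Percentage = 0.0 * 100
= 0.0


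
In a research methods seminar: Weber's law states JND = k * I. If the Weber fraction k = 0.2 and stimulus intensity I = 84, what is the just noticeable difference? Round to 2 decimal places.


JND = k * I
JND = 0.2 * 84
= 16.80


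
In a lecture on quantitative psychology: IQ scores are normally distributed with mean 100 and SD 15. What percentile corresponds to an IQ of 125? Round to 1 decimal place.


z = (IQ - mean) / SD
z = (125 - 100) / 15 = 1.6667
Percentile = Phi(1.6667) * 100
Phi(1.6667) = 0.952213
= 95.2


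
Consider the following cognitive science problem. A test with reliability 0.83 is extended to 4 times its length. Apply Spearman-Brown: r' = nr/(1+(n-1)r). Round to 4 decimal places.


r_new = n*r / (1 + (n-1)*r)
Numerator = 4 * 0.83 = 3.32
Denominator = 1 + 3 * 0.83 = 3.49
r_new = 3.32 / 3.49
= 0.9513


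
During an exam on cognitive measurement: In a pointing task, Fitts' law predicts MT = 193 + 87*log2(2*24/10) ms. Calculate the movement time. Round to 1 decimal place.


MT = 193 + 87 * log2(2*24/10)
2D/W = 4.8
log2(4.8) = 2.263
MT = 193 + 87 * 2.263
= 389.9 ms


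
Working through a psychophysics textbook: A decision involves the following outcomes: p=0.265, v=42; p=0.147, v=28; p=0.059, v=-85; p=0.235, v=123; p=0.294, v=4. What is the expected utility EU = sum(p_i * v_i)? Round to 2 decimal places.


EU = sum(p_i * v_i)
0.265 * 42 = 11.13
0.147 * 28 = 4.116
0.059 * -85 = -5.015
0.235 * 123 = 28.905
0.294 * 4 = 1.176
EU = 11.13 + 4.116 + -5.015 + 28.905 + 1.176
= 40.31


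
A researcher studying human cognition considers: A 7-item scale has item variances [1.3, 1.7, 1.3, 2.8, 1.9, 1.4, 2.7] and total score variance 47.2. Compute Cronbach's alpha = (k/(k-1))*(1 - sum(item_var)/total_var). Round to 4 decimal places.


alpha = (k/(k-1)) * (1 - sum(s_i^2)/s_total^2)
sum(item variances) = 13.1
k/(k-1) = 7/6 = 1.166667
1 - 13.1/47.2 = 1 - 0.277542 = 0.722458
alpha = 1.166667 * 0.722458
= 0.8429


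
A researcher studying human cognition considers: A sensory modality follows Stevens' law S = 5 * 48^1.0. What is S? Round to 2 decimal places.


S = 5 * 48^1.0
48^1.0 = 48.0
S = 5 * 48.0
= 240.00


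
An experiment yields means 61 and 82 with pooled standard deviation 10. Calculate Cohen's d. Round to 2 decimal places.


Cohen's d = (M1 - M2) / S_pooled
= (61 - 82) / 10
= -21 / 10
= -2.10


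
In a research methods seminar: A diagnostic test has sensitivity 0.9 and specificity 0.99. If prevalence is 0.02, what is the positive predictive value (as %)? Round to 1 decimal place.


PPV = (sens * prev) / (sens * prev + (1-spec) * (1-prev))
Numerator = 0.9 * 0.02 = 0.018
P(positive and no disease) = (1 - spec) * (1 - prev) = (1 - 0.99) * (1 - 0.02) = 0.0098
Denominator = 0.018 + 0.0098 = 0.0278
PPV = 0.018 / 0.0278 = 0.647482
As percentage = 64.7


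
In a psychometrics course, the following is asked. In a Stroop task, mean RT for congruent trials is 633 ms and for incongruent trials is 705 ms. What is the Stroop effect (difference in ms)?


Stroop effect = RT(incongruent) - RT(congruent)
= 705 - 633
= 72 ms


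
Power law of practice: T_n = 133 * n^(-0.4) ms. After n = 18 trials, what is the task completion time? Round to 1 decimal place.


T_n = 133 * 18^(-0.4)
18^(-0.4) = 0.314696
T_n = 133 * 0.314696
= 41.9 ms


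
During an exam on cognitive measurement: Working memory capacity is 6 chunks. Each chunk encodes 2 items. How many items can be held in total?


Total items = chunks * items_per_chunk
= 6 * 2
= 12


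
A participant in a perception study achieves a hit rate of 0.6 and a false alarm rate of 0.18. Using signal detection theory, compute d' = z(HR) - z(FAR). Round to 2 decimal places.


d' = z(HR) - z(FAR)
z(0.6) = 0.2533
z(0.18) = -0.9154
d' = 0.2533 - -0.9154
= 1.17


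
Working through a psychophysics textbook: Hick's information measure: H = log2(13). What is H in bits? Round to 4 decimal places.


H = log2(n)
H = log2(13)
= 3.7004


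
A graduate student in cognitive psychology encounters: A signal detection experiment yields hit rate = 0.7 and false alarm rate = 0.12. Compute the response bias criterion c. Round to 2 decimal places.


c = -0.5 * (z(HR) + z(FAR))
z(0.7) = 0.5244
z(0.12) = -1.175
c = -0.5 * (0.5244 + -1.175)
= -0.5 * -0.6506
= 0.33


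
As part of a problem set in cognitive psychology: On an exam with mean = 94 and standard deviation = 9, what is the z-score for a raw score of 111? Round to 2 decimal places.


z = (X - mu) / sigma
= (111 - 94) / 9
= 17 / 9
= 1.89


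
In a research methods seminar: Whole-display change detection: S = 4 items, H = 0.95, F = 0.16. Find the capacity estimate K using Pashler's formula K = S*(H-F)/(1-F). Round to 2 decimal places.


K = S * (H - F) / (1 - F)
H - F = 0.79
1 - F = 0.84
K = 4 * 0.79 / 0.84
= 3.76


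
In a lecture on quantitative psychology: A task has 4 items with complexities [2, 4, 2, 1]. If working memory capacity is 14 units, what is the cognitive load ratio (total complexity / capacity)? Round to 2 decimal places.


Total complexity = 2 + 4 + 2 + 1 = 9
Load = total / capacity = 9 / 14
= 0.64


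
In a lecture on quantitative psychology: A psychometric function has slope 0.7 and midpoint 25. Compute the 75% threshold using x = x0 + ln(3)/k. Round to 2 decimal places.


At P = 0.75: 0.75 = 1/(1 + e^(-k*(x-x0)))
Solving: e^(-k*(x-x0)) = 1/3
x = x0 + ln(3)/k
ln(3) = 1.0986
x = 25 + 1.0986/0.7
= 25 + 1.5694
= 26.57


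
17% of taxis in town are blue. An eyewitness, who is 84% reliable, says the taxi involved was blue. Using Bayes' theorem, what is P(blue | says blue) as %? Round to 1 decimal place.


P(blue | says blue) = P(says blue | blue)*P(blue) / [P(says blue | blue)*P(blue) + P(says blue | not blue)*P(not blue)]
Numerator = 0.84 * 0.17 = 0.1428
False identification = 0.16 * 0.83 = 0.1328
P = 0.1428 / (0.1428 + 0.1328)
= 0.1428 / 0.2756
As percentage = 51.8


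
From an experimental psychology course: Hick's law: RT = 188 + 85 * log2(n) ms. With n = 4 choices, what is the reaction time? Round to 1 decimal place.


RT = 188 + 85 * log2(4)
log2(4) = 2.0
RT = 188 + 85 * 2.0
= 188 + 170.0
= 358.0 ms


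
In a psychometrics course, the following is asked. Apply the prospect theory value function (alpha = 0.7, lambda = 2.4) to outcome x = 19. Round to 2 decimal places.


Since x = 19 >= 0, use v(x) = x^0.7
19^0.7 = 7.8547
v(19) = 7.85


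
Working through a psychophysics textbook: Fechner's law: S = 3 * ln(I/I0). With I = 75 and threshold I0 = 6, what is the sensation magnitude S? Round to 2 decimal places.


S = 3 * ln(75/6)
I/I0 = 12.5
ln(12.5) = 2.5257
S = 3 * 2.5257
= 7.58


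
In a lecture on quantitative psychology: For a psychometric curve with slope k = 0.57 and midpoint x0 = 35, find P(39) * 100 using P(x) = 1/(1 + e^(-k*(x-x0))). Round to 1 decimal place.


P(x) = 1/(1 + e^(-0.57*(39 - 35)))
Exponent = -0.57 * 4 = -2.28
e^(-2.28) = 0.102284
P = 1/(1 + 0.102284) = 0.907207
Percentage = 90.7


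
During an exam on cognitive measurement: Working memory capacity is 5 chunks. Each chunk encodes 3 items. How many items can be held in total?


Total items = chunks * items_per_chunk
= 5 * 3
= 15


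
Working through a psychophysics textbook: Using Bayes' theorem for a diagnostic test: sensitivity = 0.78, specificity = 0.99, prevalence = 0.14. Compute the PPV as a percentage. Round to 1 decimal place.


PPV = (sens * prev) / (sens * prev + (1-spec) * (1-prev))
Numerator = 0.78 * 0.14 = 0.1092
P(positive and no disease) = (1 - spec) * (1 - prev) = (1 - 0.99) * (1 - 0.14) = 0.0086
Denominator = 0.1092 + 0.0086 = 0.1178
PPV = 0.1092 / 0.1178 = 0.926995
As percentage = 92.7


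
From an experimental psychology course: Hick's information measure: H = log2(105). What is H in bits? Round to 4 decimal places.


H = log2(n)
H = log2(105)
= 6.7142


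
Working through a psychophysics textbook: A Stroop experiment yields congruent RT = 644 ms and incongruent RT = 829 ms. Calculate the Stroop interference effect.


Stroop effect = RT(incongruent) - RT(congruent)
= 829 - 644
= 185 ms


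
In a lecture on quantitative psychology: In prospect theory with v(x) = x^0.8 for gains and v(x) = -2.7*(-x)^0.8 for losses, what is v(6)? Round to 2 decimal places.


Since x = 6 >= 0, use v(x) = x^0.8
6^0.8 = 4.193
v(6) = 4.19


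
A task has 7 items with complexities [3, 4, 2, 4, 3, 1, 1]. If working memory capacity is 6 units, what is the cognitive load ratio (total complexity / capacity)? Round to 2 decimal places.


Total complexity = 3 + 4 + 2 + 4 + 3 + 1 + 1 = 18
Load = total / capacity = 18 / 6
= 3.00


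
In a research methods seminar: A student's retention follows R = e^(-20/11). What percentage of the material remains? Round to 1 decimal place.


R = e^(-t/S)
-t/S = -20/11 = -1.818182
R = e^(-1.818182) = 0.162321
Percentage = 0.162321 * 100
= 16.2


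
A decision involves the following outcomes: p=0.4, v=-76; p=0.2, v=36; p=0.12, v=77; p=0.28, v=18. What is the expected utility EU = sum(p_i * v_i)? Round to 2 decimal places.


EU = sum(p_i * v_i)
0.4 * -76 = -30.4
0.2 * 36 = 7.2
0.12 * 77 = 9.24
0.28 * 18 = 5.04
EU = -30.4 + 7.2 + 9.24 + 5.04
= -8.92


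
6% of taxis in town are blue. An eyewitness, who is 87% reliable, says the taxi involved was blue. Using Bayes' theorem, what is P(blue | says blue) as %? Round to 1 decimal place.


P(blue | says blue) = P(says blue | blue)*P(blue) / [P(says blue | blue)*P(blue) + P(says blue | not blue)*P(not blue)]
Numerator = 0.87 * 0.06 = 0.0522
False identification = 0.13 * 0.94 = 0.1222
P = 0.0522 / (0.0522 + 0.1222)
= 0.0522 / 0.1744
As percentage = 29.9


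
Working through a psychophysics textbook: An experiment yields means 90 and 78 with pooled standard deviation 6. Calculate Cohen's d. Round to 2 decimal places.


Cohen's d = (M1 - M2) / S_pooled
= (90 - 78) / 6
= 12 / 6
= 2.00


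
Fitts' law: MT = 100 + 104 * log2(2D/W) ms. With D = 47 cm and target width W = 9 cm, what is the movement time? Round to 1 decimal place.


MT = 100 + 104 * log2(2*47/9)
2D/W = 10.444444
log2(10.444444) = 3.3847
MT = 100 + 104 * 3.3847
= 452.0 ms


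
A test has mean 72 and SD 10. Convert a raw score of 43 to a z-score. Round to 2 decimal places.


z = (X - mu) / sigma
= (43 - 72) / 10
= -29 / 10
= -2.90


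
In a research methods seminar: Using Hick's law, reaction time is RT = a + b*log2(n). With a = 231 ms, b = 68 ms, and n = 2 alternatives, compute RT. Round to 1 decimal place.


RT = 231 + 68 * log2(2)
log2(2) = 1.0
RT = 231 + 68 * 1.0
= 231 + 68.0
= 299.0 ms


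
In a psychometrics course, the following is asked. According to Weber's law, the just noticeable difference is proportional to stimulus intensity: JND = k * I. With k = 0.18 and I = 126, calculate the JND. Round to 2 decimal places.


JND = k * I
JND = 0.18 * 126
= 22.68


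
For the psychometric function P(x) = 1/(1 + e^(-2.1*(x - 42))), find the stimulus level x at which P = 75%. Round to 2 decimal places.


At P = 0.75: 0.75 = 1/(1 + e^(-k*(x-x0)))
Solving: e^(-k*(x-x0)) = 1/3
x = x0 + ln(3)/k
ln(3) = 1.0986
x = 42 + 1.0986/2.1
= 42 + 0.5231
= 42.52


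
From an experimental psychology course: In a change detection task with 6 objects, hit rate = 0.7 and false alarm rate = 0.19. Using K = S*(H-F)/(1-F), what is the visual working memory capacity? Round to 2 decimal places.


K = S * (H - F) / (1 - F)
H - F = 0.51
1 - F = 0.81
K = 6 * 0.51 / 0.81
= 3.78


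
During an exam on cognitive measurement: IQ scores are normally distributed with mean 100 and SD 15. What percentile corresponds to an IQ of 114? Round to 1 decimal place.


z = (IQ - mean) / SD
z = (114 - 100) / 15 = 0.9333
Percentile = Phi(0.9333) * 100
Phi(0.9333) = 0.824667
= 82.5


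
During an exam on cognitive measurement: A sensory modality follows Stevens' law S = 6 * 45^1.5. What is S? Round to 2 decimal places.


S = 6 * 45^1.5
45^1.5 = 301.8692
S = 6 * 301.8692
= 1811.22


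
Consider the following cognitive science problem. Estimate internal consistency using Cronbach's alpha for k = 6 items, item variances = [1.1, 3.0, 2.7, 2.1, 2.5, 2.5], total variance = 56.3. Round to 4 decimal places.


alpha = (k/(k-1)) * (1 - sum(s_i^2)/s_total^2)
sum(item variances) = 13.9
k/(k-1) = 6/5 = 1.2
1 - 13.9/56.3 = 1 - 0.246892 = 0.753108
alpha = 1.2 * 0.753108
= 0.9037


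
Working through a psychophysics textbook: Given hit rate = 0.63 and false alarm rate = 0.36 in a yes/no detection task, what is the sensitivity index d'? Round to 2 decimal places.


d' = z(HR) - z(FAR)
z(0.63) = 0.3319
z(0.36) = -0.3585
d' = 0.3319 - -0.3585
= 0.69


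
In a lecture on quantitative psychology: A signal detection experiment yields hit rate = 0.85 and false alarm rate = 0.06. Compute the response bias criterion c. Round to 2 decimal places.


c = -0.5 * (z(HR) + z(FAR))
z(0.85) = 1.0364
z(0.06) = -1.5548
c = -0.5 * (1.0364 + -1.5548)
= -0.5 * -0.5184
= 0.26


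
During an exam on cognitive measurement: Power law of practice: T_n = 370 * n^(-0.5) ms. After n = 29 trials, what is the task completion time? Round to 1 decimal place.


T_n = 370 * 29^(-0.5)
29^(-0.5) = 0.185695
T_n = 370 * 0.185695
= 68.7 ms


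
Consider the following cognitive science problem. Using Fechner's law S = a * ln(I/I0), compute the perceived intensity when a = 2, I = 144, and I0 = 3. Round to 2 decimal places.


S = 2 * ln(144/3)
I/I0 = 48.0
ln(48.0) = 3.8712
S = 2 * 3.8712
= 7.74


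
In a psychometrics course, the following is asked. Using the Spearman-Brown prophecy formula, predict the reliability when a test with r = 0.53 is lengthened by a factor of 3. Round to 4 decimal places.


r_new = n*r / (1 + (n-1)*r)
Numerator = 3 * 0.53 = 1.59
Denominator = 1 + 2 * 0.53 = 2.06
r_new = 1.59 / 2.06
= 0.7718


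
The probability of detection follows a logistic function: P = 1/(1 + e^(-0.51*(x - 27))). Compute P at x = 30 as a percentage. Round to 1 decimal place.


P(x) = 1/(1 + e^(-0.51*(30 - 27)))
Exponent = -0.51 * 3 = -1.53
e^(-1.53) = 0.216536
P = 1/(1 + 0.216536) = 0.822006
Percentage = 82.2


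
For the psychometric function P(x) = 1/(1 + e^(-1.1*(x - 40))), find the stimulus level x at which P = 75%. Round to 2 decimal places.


At P = 0.75: 0.75 = 1/(1 + e^(-k*(x-x0)))
Solving: e^(-k*(x-x0)) = 1/3
x = x0 + ln(3)/k
ln(3) = 1.0986
x = 40 + 1.0986/1.1
= 40 + 0.9987
= 41.00


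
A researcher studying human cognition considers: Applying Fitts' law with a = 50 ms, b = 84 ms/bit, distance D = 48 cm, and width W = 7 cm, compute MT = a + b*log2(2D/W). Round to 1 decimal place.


MT = 50 + 84 * log2(2*48/7)
2D/W = 13.714286
log2(13.714286) = 3.7776
MT = 50 + 84 * 3.7776
= 367.3 ms


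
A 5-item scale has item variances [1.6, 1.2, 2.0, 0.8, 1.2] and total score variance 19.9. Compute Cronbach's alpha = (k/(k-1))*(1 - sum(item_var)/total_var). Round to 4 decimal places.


alpha = (k/(k-1)) * (1 - sum(s_i^2)/s_total^2)
sum(item variances) = 6.8
k/(k-1) = 5/4 = 1.25
1 - 6.8/19.9 = 1 - 0.341709 = 0.658291
alpha = 1.25 * 0.658291
= 0.8229


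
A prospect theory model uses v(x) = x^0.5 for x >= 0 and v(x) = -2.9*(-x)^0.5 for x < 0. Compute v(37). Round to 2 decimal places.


Since x = 37 >= 0, use v(x) = x^0.5
37^0.5 = 6.0828
v(37) = 6.08


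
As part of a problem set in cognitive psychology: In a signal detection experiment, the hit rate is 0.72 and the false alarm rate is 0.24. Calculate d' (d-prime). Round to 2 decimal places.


d' = z(HR) - z(FAR)
z(0.72) = 0.5828
z(0.24) = -0.7063
d' = 0.5828 - -0.7063
= 1.29


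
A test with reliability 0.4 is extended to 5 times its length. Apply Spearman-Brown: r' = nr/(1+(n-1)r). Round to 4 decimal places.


r_new = n*r / (1 + (n-1)*r)
Numerator = 5 * 0.4 = 2.0
Denominator = 1 + 4 * 0.4 = 2.6
r_new = 2.0 / 2.6
= 0.7692


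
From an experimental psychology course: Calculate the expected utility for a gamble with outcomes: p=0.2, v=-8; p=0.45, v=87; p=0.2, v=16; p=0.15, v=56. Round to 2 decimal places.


EU = sum(p_i * v_i)
0.2 * -8 = -1.6
0.45 * 87 = 39.15
0.2 * 16 = 3.2
0.15 * 56 = 8.4
EU = -1.6 + 39.15 + 3.2 + 8.4
= 49.15


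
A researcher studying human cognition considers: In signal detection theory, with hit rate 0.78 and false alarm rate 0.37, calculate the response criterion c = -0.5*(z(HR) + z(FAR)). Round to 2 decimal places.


c = -0.5 * (z(HR) + z(FAR))
z(0.78) = 0.7722
z(0.37) = -0.3319
c = -0.5 * (0.7722 + -0.3319)
= -0.5 * 0.4403
= -0.22


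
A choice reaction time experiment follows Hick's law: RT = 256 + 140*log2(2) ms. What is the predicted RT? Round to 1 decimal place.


RT = 256 + 140 * log2(2)
log2(2) = 1.0
RT = 256 + 140 * 1.0
= 256 + 140.0
= 396.0 ms


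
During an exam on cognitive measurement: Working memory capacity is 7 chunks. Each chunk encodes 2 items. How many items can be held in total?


Total items = chunks * items_per_chunk
= 7 * 2
= 14


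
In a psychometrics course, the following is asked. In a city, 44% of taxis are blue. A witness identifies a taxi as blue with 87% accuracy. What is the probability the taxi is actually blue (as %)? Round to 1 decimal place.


P(blue | says blue) = P(says blue | blue)*P(blue) / [P(says blue | blue)*P(blue) + P(says blue | not blue)*P(not blue)]
Numerator = 0.87 * 0.44 = 0.3828
False identification = 0.13 * 0.56 = 0.0728
P = 0.3828 / (0.3828 + 0.0728)
= 0.3828 / 0.4556
As percentage = 84.0


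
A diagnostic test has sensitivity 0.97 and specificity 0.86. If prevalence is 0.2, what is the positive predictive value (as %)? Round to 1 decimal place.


PPV = (sens * prev) / (sens * prev + (1-spec) * (1-prev))
Numerator = 0.97 * 0.2 = 0.194
P(positive and no disease) = (1 - spec) * (1 - prev) = (1 - 0.86) * (1 - 0.2) = 0.112
Denominator = 0.194 + 0.112 = 0.306
PPV = 0.194 / 0.306 = 0.633987
As percentage = 63.4


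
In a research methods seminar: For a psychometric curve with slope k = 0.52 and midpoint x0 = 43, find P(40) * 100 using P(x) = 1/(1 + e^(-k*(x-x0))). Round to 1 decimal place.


P(x) = 1/(1 + e^(-0.52*(40 - 43)))
Exponent = -0.52 * -3 = 1.56
e^(1.56) = 4.758821
P = 1/(1 + 4.758821) = 0.173647
Percentage = 17.4


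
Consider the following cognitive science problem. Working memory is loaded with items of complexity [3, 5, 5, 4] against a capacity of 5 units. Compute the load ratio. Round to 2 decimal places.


Total complexity = 3 + 5 + 5 + 4 = 17
Load = total / capacity = 17 / 5
= 3.40


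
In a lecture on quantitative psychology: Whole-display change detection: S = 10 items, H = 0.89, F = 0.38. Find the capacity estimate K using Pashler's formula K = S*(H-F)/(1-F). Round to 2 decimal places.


K = S * (H - F) / (1 - F)
H - F = 0.51
1 - F = 0.62
K = 10 * 0.51 / 0.62
= 8.23


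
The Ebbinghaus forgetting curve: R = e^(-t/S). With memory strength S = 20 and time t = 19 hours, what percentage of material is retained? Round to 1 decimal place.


R = e^(-t/S)
-t/S = -19/20 = -0.95
R = e^(-0.95) = 0.386741
Percentage = 0.386741 * 100
= 38.7


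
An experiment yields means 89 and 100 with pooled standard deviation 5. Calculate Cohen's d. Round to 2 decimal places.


Cohen's d = (M1 - M2) / S_pooled
= (89 - 100) / 5
= -11 / 5
= -2.20


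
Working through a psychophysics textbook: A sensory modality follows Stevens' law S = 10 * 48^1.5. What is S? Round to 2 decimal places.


S = 10 * 48^1.5
48^1.5 = 332.5538
S = 10 * 332.5538
= 3325.54


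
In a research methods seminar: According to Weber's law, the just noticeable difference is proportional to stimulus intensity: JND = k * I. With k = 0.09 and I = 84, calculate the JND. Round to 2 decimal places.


JND = k * I
JND = 0.09 * 84
= 7.56


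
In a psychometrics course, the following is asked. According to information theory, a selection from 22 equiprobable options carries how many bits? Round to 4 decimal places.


H = log2(n)
H = log2(22)
= 4.4594


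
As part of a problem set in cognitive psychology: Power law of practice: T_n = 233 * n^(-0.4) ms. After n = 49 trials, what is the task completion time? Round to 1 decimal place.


T_n = 233 * 49^(-0.4)
49^(-0.4) = 0.210825
T_n = 233 * 0.210825
= 49.1 ms


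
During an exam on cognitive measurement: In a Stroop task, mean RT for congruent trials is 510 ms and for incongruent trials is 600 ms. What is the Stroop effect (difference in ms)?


Stroop effect = RT(incongruent) - RT(congruent)
= 600 - 510
= 90 ms


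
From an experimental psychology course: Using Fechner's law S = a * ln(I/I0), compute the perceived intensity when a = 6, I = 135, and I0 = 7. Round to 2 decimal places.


S = 6 * ln(135/7)
I/I0 = 19.285714
ln(19.285714) = 2.9594
S = 6 * 2.9594
= 17.76


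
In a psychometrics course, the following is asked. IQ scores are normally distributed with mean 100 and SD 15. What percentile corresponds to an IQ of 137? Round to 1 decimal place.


z = (IQ - mean) / SD
z = (137 - 100) / 15 = 2.4667
Percentile = Phi(2.4667) * 100
Phi(2.4667) = 0.993182
= 99.3


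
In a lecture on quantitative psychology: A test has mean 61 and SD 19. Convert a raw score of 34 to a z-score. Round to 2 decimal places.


z = (X - mu) / sigma
= (34 - 61) / 19
= -27 / 19
= -1.42


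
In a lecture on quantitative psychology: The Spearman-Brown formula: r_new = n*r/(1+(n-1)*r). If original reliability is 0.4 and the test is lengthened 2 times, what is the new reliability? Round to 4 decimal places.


r_new = n*r / (1 + (n-1)*r)
Numerator = 2 * 0.4 = 0.8
Denominator = 1 + 1 * 0.4 = 1.4
r_new = 0.8 / 1.4
= 0.5714


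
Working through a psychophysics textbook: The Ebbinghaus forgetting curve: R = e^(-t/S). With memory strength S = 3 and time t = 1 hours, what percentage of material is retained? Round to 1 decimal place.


R = e^(-t/S)
-t/S = -1/3 = -0.333333
R = e^(-0.333333) = 0.716532
Percentage = 0.716532 * 100
= 71.7


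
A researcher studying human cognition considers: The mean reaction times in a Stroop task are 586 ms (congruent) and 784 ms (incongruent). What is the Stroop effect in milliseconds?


Stroop effect = RT(incongruent) - RT(congruent)
= 784 - 586
= 198 ms


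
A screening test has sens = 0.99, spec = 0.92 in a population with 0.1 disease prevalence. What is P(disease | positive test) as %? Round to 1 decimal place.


PPV = (sens * prev) / (sens * prev + (1-spec) * (1-prev))
Numerator = 0.99 * 0.1 = 0.099
P(positive and no disease) = (1 - spec) * (1 - prev) = (1 - 0.92) * (1 - 0.1) = 0.072
Denominator = 0.099 + 0.072 = 0.171
PPV = 0.099 / 0.171 = 0.578947
As percentage = 57.9


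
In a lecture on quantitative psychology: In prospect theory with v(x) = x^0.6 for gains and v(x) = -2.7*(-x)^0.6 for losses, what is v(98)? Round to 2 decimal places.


Since x = 98 >= 0, use v(x) = x^0.6
98^0.6 = 15.658
v(98) = 15.66


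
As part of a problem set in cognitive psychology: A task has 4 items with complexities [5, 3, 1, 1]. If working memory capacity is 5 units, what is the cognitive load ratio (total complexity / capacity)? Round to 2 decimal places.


Total complexity = 5 + 3 + 1 + 1 = 10
Load = total / capacity = 10 / 5
= 2.00


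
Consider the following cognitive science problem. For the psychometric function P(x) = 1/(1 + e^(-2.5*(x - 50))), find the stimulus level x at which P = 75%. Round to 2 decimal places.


At P = 0.75: 0.75 = 1/(1 + e^(-k*(x-x0)))
Solving: e^(-k*(x-x0)) = 1/3
x = x0 + ln(3)/k
ln(3) = 1.0986
x = 50 + 1.0986/2.5
= 50 + 0.4394
= 50.44


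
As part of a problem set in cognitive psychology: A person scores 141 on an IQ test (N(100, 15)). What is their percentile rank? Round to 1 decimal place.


z = (IQ - mean) / SD
z = (141 - 100) / 15 = 2.7333
Percentile = Phi(2.7333) * 100
Phi(2.7333) = 0.996865
= 99.7


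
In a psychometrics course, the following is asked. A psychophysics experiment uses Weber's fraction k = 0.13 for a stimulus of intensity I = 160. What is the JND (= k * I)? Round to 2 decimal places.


JND = k * I
JND = 0.13 * 160
= 20.80


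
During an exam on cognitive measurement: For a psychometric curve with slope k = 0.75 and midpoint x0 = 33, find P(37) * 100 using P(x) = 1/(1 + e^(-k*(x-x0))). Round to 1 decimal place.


P(x) = 1/(1 + e^(-0.75*(37 - 33)))
Exponent = -0.75 * 4 = -3.0
e^(-3.0) = 0.049787
P = 1/(1 + 0.049787) = 0.952574
Percentage = 95.3


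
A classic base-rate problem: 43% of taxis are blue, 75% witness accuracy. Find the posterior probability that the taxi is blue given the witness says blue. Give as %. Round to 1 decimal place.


P(blue | says blue) = P(says blue | blue)*P(blue) / [P(says blue | blue)*P(blue) + P(says blue | not blue)*P(not blue)]
Numerator = 0.75 * 0.43 = 0.3225
False identification = 0.25 * 0.57 = 0.1425
P = 0.3225 / (0.3225 + 0.1425)
= 0.3225 / 0.465
As percentage = 69.4


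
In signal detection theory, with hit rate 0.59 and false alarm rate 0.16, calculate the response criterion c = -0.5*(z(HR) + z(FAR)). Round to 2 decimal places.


c = -0.5 * (z(HR) + z(FAR))
z(0.59) = 0.2275
z(0.16) = -0.9945
c = -0.5 * (0.2275 + -0.9945)
= -0.5 * -0.767
= 0.38


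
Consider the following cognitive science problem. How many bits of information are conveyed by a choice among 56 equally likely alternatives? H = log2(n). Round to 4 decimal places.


H = log2(n)
H = log2(56)
= 5.8074


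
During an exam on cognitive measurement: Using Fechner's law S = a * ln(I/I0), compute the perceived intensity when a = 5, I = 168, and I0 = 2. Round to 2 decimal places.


S = 5 * ln(168/2)
I/I0 = 84.0
ln(84.0) = 4.4308
S = 5 * 4.4308
= 22.15


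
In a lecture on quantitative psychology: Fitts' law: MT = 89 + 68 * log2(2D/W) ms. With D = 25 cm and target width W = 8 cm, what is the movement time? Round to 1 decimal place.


MT = 89 + 68 * log2(2*25/8)
2D/W = 6.25
log2(6.25) = 2.6439
MT = 89 + 68 * 2.6439
= 268.8 ms


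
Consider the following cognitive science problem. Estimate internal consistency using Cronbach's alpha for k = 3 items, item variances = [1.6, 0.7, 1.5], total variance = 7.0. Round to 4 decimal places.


alpha = (k/(k-1)) * (1 - sum(s_i^2)/s_total^2)
sum(item variances) = 3.8
k/(k-1) = 3/2 = 1.5
1 - 3.8/7.0 = 1 - 0.542857 = 0.457143
alpha = 1.5 * 0.457143
= 0.6857


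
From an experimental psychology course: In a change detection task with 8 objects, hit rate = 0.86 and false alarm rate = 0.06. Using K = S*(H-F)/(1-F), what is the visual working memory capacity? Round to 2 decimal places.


K = S * (H - F) / (1 - F)
H - F = 0.8
1 - F = 0.94
K = 8 * 0.8 / 0.94
= 6.81


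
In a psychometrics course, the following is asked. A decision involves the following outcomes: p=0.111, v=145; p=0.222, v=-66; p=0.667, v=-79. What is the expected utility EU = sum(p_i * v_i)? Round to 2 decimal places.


EU = sum(p_i * v_i)
0.111 * 145 = 16.095
0.222 * -66 = -14.652
0.667 * -79 = -52.693
EU = 16.095 + -14.652 + -52.693
= -51.25


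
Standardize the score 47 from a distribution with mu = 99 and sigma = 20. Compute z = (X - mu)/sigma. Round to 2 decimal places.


z = (X - mu) / sigma
= (47 - 99) / 20
= -52 / 20
= -2.60


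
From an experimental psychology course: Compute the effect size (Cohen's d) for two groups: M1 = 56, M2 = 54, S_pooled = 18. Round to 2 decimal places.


Cohen's d = (M1 - M2) / S_pooled
= (56 - 54) / 18
= 2 / 18
= 0.11


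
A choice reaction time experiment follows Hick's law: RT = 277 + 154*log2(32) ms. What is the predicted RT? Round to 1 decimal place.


RT = 277 + 154 * log2(32)
log2(32) = 5.0
RT = 277 + 154 * 5.0
= 277 + 770.0
= 1047.0 ms


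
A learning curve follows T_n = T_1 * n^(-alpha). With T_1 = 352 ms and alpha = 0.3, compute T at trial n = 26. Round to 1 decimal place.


T_n = 352 * 26^(-0.3)
26^(-0.3) = 0.376277
T_n = 352 * 0.376277
= 132.4 ms


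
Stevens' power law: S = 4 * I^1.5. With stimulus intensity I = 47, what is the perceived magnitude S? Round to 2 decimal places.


S = 4 * 47^1.5
47^1.5 = 322.2158
S = 4 * 322.2158
= 1288.86


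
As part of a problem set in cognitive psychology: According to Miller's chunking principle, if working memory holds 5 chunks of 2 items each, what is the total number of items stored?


Total items = chunks * items_per_chunk
= 5 * 2
= 10


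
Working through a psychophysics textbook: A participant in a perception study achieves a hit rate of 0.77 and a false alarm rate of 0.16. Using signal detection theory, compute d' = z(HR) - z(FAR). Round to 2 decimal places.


d' = z(HR) - z(FAR)
z(0.77) = 0.7388
z(0.16) = -0.9945
d' = 0.7388 - -0.9945
= 1.73


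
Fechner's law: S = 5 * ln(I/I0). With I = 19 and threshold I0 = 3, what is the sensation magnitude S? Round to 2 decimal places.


S = 5 * ln(19/3)
I/I0 = 6.333333
ln(6.333333) = 1.8458
S = 5 * 1.8458
= 9.23


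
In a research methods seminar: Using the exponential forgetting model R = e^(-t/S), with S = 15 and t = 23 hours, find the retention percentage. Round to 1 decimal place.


R = e^(-t/S)
-t/S = -23/15 = -1.533333
R = e^(-1.533333) = 0.215815
Percentage = 0.215815 * 100
= 21.6


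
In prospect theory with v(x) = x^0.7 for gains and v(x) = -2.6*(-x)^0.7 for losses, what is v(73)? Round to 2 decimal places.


Since x = 73 >= 0, use v(x) = x^0.7
73^0.7 = 20.1524
v(73) = 20.15


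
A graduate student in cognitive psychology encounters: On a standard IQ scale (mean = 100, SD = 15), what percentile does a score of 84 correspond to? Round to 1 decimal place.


z = (IQ - mean) / SD
z = (84 - 100) / 15 = -1.0667
Percentile = Phi(-1.0667) * 100
Phi(-1.0667) = 0.143054
= 14.3


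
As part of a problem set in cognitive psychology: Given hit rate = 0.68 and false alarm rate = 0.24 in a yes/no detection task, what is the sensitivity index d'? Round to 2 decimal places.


d' = z(HR) - z(FAR)
z(0.68) = 0.4677
z(0.24) = -0.7063
d' = 0.4677 - -0.7063
= 1.17


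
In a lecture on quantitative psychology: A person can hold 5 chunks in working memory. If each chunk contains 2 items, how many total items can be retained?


Total items = chunks * items_per_chunk
= 5 * 2
= 10


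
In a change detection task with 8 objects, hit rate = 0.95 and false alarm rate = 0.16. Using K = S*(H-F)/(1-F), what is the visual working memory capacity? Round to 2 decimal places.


K = S * (H - F) / (1 - F)
H - F = 0.79
1 - F = 0.84
K = 8 * 0.79 / 0.84
= 7.52


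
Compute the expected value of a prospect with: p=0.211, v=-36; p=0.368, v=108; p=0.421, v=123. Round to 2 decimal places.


EU = sum(p_i * v_i)
0.211 * -36 = -7.596
0.368 * 108 = 39.744
0.421 * 123 = 51.783
EU = -7.596 + 39.744 + 51.783
= 83.93


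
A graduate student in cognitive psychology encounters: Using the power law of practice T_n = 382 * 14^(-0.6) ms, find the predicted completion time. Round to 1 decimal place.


T_n = 382 * 14^(-0.6)
14^(-0.6) = 0.205269
T_n = 382 * 0.205269
= 78.4 ms


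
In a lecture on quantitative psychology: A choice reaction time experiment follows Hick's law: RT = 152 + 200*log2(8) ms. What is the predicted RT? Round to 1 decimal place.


RT = 152 + 200 * log2(8)
log2(8) = 3.0
RT = 152 + 200 * 3.0
= 152 + 600.0
= 752.0 ms


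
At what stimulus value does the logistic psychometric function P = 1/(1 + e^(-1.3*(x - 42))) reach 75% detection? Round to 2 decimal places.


At P = 0.75: 0.75 = 1/(1 + e^(-k*(x-x0)))
Solving: e^(-k*(x-x0)) = 1/3
x = x0 + ln(3)/k
ln(3) = 1.0986
x = 42 + 1.0986/1.3
= 42 + 0.8451
= 42.85


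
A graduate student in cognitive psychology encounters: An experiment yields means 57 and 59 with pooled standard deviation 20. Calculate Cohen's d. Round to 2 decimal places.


Cohen's d = (M1 - M2) / S_pooled
= (57 - 59) / 20
= -2 / 20
= -0.10


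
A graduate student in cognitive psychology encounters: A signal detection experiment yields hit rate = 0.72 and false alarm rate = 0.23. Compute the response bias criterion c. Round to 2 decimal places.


c = -0.5 * (z(HR) + z(FAR))
z(0.72) = 0.5828
z(0.23) = -0.7388
c = -0.5 * (0.5828 + -0.7388)
= -0.5 * -0.156
= 0.08


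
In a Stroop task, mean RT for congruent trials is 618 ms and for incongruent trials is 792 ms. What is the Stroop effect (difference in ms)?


Stroop effect = RT(incongruent) - RT(congruent)
= 792 - 618
= 174 ms


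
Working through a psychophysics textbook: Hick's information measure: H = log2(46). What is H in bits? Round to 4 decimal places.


H = log2(n)
H = log2(46)
= 5.5236


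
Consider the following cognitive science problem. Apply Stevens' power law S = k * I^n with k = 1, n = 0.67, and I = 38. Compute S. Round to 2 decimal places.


S = 1 * 38^0.67
38^0.67 = 11.4408
S = 1 * 11.4408
= 11.44


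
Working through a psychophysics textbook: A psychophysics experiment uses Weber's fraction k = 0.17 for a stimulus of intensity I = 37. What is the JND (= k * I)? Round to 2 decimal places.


JND = k * I
JND = 0.17 * 37
= 6.29


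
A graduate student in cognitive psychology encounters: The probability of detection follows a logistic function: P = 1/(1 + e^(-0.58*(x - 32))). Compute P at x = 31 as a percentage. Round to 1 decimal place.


P(x) = 1/(1 + e^(-0.58*(31 - 32)))
Exponent = -0.58 * -1 = 0.58
e^(0.58) = 1.786038
P = 1/(1 + 1.786038) = 0.358933
Percentage = 35.9


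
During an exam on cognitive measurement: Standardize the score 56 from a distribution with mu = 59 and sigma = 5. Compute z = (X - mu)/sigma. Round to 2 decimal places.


z = (X - mu) / sigma
= (56 - 59) / 5
= -3 / 5
= -0.60


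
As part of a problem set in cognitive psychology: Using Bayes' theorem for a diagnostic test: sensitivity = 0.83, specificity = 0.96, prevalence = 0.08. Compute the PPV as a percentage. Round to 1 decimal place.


PPV = (sens * prev) / (sens * prev + (1-spec) * (1-prev))
Numerator = 0.83 * 0.08 = 0.0664
P(positive and no disease) = (1 - spec) * (1 - prev) = (1 - 0.96) * (1 - 0.08) = 0.0368
Denominator = 0.0664 + 0.0368 = 0.1032
PPV = 0.0664 / 0.1032 = 0.643411
As percentage = 64.3


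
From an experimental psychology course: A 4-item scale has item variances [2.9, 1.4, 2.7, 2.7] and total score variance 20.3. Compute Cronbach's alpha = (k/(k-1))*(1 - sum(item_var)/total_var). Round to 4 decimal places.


alpha = (k/(k-1)) * (1 - sum(s_i^2)/s_total^2)
sum(item variances) = 9.7
k/(k-1) = 4/3 = 1.333333
1 - 9.7/20.3 = 1 - 0.477833 = 0.522167
alpha = 1.333333 * 0.522167
= 0.6962


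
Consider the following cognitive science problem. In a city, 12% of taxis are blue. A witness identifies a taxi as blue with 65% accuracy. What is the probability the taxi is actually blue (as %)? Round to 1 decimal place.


P(blue | says blue) = P(says blue | blue)*P(blue) / [P(says blue | blue)*P(blue) + P(says blue | not blue)*P(not blue)]
Numerator = 0.65 * 0.12 = 0.078
False identification = 0.35 * 0.88 = 0.308
P = 0.078 / (0.078 + 0.308)
= 0.078 / 0.386
As percentage = 20.2


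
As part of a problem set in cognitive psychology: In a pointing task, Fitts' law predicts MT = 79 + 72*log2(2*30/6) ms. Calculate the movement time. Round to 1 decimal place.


MT = 79 + 72 * log2(2*30/6)
2D/W = 10.0
log2(10.0) = 3.3219
MT = 79 + 72 * 3.3219
= 318.2 ms


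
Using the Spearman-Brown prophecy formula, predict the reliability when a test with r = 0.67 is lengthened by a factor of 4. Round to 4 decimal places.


r_new = n*r / (1 + (n-1)*r)
Numerator = 4 * 0.67 = 2.68
Denominator = 1 + 3 * 0.67 = 3.01
r_new = 2.68 / 3.01
= 0.8904


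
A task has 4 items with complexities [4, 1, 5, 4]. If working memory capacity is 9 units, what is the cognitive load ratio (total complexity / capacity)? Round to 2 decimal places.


Total complexity = 4 + 1 + 5 + 4 = 14
Load = total / capacity = 14 / 9
= 1.56


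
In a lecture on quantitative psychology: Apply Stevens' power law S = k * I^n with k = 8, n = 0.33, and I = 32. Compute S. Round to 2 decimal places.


S = 8 * 32^0.33
32^0.33 = 3.1383
S = 8 * 3.1383
= 25.11


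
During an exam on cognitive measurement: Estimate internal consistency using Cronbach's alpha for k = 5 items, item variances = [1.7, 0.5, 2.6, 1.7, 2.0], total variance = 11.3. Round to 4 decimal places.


alpha = (k/(k-1)) * (1 - sum(s_i^2)/s_total^2)
sum(item variances) = 8.5
k/(k-1) = 5/4 = 1.25
1 - 8.5/11.3 = 1 - 0.752212 = 0.247788
alpha = 1.25 * 0.247788
= 0.3097


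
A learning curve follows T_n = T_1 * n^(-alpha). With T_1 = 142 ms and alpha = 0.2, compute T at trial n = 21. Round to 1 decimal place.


T_n = 142 * 21^(-0.2)
21^(-0.2) = 0.543946
T_n = 142 * 0.543946
= 77.2 ms


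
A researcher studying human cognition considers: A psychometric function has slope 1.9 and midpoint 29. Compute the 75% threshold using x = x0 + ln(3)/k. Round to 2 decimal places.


At P = 0.75: 0.75 = 1/(1 + e^(-k*(x-x0)))
Solving: e^(-k*(x-x0)) = 1/3
x = x0 + ln(3)/k
ln(3) = 1.0986
x = 29 + 1.0986/1.9
= 29 + 0.5782
= 29.58


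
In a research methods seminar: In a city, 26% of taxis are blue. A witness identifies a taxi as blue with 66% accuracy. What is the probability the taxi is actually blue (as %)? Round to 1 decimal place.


P(blue | says blue) = P(says blue | blue)*P(blue) / [P(says blue | blue)*P(blue) + P(says blue | not blue)*P(not blue)]
Numerator = 0.66 * 0.26 = 0.1716
False identification = 0.34 * 0.74 = 0.2516
P = 0.1716 / (0.1716 + 0.2516)
= 0.1716 / 0.4232
As percentage = 40.5
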